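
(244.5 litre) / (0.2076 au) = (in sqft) 8.474e-11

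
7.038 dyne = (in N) 7.038e-05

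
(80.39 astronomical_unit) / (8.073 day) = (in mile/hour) 3.857e+07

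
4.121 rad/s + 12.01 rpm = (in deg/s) 308.2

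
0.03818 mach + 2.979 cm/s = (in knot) 25.33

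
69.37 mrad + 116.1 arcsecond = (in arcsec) 1.442e+04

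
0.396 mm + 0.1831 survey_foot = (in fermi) 5.62e+13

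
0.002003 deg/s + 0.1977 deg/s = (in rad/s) 0.003485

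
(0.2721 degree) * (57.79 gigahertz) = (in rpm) 2.621e+09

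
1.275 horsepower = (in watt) 950.8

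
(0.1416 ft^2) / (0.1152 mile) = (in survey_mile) 4.409e-08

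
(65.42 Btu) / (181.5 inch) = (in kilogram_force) 1527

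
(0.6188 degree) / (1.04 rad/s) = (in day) 1.202e-07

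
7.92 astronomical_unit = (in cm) 1.185e+14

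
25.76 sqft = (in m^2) 2.393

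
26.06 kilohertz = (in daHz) 2606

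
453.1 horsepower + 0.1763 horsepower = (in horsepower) 453.3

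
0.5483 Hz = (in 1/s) 0.5483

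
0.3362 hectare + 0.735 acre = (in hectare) 0.6336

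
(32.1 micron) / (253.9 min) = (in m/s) 2.107e-09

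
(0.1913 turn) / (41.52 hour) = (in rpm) 7.679e-05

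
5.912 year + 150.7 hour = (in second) 1.87e+08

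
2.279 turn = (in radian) 14.32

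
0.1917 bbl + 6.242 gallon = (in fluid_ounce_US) 1830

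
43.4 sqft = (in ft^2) 43.4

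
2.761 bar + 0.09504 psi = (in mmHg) 2076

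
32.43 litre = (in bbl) 0.204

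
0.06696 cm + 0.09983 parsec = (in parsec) 0.09983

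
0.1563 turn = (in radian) 0.9821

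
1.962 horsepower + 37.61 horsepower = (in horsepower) 39.57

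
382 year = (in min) 2.008e+08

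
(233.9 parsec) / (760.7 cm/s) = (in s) 9.488e+17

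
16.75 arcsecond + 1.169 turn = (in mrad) 7345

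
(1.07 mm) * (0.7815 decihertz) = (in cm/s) 0.008362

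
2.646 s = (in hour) 0.000735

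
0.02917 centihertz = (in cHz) 0.02917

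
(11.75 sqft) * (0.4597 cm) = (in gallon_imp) 1.104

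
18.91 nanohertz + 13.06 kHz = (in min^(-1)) 7.836e+05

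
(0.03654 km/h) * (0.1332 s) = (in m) 0.001352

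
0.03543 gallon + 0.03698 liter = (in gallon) 0.0452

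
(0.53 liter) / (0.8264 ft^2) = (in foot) 0.02265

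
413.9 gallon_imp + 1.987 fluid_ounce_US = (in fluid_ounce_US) 6.363e+04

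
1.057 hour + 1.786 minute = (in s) 3912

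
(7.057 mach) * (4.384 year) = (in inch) 1.308e+13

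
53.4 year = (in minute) 2.807e+07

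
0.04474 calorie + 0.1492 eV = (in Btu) 0.0001774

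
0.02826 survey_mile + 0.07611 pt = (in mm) 4.548e+04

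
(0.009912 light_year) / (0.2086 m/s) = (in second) 4.495e+14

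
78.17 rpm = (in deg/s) 469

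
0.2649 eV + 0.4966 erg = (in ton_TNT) 1.187e-17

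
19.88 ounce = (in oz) 19.88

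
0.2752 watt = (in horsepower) 0.000369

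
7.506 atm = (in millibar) 7605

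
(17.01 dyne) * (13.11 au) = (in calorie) 7.973e+07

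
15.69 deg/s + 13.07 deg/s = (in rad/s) 0.502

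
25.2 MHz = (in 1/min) 1.512e+09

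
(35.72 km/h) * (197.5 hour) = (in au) 4.716e-05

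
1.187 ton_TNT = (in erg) 4.966e+16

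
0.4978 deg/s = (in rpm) 0.08297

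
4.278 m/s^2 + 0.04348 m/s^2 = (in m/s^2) 4.321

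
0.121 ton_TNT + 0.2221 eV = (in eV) 3.16e+27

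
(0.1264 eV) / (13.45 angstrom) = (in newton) 1.506e-11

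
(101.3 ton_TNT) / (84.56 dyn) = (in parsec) 0.01624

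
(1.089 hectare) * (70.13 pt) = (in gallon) 7.117e+04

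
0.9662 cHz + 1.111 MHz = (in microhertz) 1.111e+12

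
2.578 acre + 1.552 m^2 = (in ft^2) 1.123e+05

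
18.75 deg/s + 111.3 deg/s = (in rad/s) 2.27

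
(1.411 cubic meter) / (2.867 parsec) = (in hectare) 1.595e-21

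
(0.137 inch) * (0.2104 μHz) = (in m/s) 7.321e-10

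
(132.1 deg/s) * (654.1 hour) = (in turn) 8.641e+05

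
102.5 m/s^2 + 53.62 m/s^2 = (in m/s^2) 156.1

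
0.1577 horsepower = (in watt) 117.6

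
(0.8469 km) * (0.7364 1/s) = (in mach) 1.832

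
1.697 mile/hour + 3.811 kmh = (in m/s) 1.817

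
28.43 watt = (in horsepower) 0.03813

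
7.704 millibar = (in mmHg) 5.778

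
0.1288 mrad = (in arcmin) 0.4428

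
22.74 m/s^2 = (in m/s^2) 22.74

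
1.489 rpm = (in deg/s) 8.934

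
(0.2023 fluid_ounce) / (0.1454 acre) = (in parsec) 3.295e-25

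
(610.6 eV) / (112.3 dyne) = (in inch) 3.43e-12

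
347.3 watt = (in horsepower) 0.4657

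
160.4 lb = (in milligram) 7.276e+07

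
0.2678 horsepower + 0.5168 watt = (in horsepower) 0.2685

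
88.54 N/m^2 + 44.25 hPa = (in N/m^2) 4514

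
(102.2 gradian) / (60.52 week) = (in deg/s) 2.513e-06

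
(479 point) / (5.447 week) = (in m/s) 5.129e-08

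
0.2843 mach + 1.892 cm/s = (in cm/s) 9682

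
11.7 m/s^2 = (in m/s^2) 11.7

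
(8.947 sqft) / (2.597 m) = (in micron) 3.201e+05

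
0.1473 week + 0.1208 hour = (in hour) 24.87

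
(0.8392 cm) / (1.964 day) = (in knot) 9.613e-08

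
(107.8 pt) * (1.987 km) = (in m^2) 75.56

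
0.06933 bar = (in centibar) 6.933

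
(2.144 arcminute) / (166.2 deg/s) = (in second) 0.000215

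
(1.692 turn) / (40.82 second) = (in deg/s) 14.92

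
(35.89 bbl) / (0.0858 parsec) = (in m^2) 2.155e-15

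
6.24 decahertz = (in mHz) 6.24e+04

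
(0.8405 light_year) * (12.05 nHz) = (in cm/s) 9.582e+09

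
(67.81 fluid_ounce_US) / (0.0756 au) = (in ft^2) 1.909e-12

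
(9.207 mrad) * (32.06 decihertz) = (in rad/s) 0.02952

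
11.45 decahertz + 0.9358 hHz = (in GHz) 2.081e-07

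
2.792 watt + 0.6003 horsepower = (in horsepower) 0.604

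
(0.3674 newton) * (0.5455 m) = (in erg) 2.004e+06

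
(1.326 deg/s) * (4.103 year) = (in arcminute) 1.029e+10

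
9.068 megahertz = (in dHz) 9.068e+07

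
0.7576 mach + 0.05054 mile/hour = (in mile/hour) 577.1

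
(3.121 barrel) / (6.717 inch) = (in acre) 0.0007187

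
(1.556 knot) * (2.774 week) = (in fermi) 1.343e+21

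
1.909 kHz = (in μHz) 1.909e+09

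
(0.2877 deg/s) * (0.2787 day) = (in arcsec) 2.494e+07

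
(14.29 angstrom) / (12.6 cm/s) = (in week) 1.875e-14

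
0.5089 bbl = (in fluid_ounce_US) 2736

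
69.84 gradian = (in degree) 62.86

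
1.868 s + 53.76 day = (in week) 7.68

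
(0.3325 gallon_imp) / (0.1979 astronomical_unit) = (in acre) 1.262e-17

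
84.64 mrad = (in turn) 0.01347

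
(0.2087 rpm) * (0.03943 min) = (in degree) 2.962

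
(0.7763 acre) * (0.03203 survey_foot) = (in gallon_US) 8102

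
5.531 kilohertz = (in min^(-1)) 3.319e+05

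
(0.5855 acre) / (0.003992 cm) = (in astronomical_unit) 0.0003968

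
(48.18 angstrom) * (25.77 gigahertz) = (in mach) 0.3646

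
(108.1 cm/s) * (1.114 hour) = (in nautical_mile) 2.341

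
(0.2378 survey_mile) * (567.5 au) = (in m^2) 3.249e+16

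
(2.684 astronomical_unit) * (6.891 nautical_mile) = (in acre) 1.266e+12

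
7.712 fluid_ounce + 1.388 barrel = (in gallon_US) 58.36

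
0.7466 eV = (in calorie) 2.859e-20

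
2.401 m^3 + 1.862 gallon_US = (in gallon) 636.1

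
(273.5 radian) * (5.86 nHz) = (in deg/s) 9.183e-05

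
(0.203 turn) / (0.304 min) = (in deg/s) 4.007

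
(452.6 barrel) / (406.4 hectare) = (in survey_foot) 5.809e-05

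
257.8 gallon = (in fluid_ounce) 3.3e+04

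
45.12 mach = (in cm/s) 1.536e+06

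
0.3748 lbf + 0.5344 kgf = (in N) 6.908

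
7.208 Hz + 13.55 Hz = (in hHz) 0.2076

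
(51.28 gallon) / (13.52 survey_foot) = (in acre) 1.164e-05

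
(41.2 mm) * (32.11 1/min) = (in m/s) 0.02205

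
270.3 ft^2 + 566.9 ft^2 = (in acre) 0.01922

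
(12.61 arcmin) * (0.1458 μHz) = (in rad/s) 5.348e-10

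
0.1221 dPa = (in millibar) 0.0001221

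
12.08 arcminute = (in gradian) 0.2237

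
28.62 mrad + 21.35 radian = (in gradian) 1361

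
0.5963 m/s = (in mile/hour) 1.334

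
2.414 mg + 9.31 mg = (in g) 0.01172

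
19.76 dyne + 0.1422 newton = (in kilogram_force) 0.01452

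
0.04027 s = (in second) 0.04027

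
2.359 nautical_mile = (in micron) 4.369e+09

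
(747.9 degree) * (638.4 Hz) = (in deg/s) 4.775e+05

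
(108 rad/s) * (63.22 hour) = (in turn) 3.912e+06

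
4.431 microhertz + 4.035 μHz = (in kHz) 8.466e-09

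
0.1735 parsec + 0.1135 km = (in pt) 1.518e+19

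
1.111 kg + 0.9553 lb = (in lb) 3.405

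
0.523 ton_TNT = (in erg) 2.188e+16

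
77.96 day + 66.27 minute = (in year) 0.2137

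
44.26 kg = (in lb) 97.58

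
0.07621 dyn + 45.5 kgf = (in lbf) 100.3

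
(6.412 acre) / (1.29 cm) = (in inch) 7.919e+07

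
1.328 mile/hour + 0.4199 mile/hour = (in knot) 1.519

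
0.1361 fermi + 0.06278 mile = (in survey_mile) 0.06278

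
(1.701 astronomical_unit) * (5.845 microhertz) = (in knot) 2.891e+06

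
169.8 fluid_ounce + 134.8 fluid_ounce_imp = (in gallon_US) 2.338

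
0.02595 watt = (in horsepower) 3.48e-05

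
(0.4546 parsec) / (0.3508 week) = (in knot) 1.285e+11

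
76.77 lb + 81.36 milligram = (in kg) 34.82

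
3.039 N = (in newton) 3.039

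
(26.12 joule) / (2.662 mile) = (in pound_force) 0.001371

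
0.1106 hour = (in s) 398.2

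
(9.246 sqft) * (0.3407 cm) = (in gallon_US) 0.7731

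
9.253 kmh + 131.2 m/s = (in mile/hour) 299.2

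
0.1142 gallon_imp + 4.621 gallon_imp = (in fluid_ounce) 727.9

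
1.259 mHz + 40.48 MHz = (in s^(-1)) 4.048e+07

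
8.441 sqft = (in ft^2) 8.441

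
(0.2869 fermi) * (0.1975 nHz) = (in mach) 1.664e-28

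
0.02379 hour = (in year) 2.716e-06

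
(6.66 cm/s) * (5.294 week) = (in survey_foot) 6.996e+05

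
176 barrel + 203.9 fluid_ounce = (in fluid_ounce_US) 9.464e+05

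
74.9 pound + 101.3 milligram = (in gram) 3.397e+04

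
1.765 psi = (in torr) 91.28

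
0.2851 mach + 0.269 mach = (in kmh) 679.2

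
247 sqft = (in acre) 0.00567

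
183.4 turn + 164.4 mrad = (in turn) 183.4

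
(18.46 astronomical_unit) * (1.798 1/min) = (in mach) 2.43e+08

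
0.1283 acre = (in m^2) 519.2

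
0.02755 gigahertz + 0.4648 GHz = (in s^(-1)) 4.924e+08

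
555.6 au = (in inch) 3.272e+15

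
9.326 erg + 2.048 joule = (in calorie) 0.4895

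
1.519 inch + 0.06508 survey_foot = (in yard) 0.06389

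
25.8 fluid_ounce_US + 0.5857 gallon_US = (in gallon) 0.7873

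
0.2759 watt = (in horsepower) 0.00037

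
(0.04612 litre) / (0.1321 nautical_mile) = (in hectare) 1.885e-11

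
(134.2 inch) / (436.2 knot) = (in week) 2.512e-08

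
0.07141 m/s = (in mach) 0.0002097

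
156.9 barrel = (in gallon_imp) 5487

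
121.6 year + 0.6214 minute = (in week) 6341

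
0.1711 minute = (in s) 10.27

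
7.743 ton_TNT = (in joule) 3.24e+10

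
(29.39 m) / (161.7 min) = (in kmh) 0.01091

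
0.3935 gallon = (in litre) 1.49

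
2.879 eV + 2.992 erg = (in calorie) 7.151e-08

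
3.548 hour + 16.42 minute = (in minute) 229.3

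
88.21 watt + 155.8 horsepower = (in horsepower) 155.9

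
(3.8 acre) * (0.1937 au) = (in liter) 4.456e+17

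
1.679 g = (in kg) 0.001679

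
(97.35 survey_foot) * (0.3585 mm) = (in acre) 2.629e-06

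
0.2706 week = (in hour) 45.46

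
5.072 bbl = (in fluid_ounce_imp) 2.838e+04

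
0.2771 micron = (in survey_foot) 9.091e-07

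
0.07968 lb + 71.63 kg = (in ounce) 2528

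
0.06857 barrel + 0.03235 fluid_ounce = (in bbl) 0.06858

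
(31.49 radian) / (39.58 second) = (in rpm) 7.597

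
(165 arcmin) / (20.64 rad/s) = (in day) 2.691e-08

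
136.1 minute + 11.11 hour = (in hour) 13.38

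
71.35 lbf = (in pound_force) 71.35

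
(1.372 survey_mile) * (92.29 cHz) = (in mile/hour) 4558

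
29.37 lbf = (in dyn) 1.306e+07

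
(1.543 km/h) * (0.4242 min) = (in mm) 1.091e+04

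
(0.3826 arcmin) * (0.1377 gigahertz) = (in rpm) 1.463e+05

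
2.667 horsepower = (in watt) 1989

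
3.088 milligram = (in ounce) 0.0001089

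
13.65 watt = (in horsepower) 0.0183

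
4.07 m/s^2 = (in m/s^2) 4.07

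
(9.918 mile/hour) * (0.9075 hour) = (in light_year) 1.531e-12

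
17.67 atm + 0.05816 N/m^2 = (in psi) 259.7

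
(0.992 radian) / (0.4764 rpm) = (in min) 0.3314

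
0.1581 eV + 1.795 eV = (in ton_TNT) 7.479e-29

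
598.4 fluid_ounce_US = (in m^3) 0.0177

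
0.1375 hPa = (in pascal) 13.75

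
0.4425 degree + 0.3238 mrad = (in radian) 0.008047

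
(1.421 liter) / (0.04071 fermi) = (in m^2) 3.491e+13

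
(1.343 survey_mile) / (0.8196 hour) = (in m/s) 0.7325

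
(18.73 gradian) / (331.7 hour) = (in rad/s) 2.464e-07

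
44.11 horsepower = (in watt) 3.289e+04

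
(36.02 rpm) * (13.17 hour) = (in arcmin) 6.148e+08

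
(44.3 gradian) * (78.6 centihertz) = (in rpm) 5.223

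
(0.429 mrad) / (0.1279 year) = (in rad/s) 1.064e-10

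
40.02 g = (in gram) 40.02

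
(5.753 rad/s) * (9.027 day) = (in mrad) 4.487e+09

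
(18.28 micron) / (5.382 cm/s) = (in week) 5.616e-10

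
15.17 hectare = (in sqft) 1.633e+06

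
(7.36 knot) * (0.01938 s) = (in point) 208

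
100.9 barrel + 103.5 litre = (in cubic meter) 16.15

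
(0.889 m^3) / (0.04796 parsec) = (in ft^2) 6.466e-15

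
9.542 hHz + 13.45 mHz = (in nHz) 9.542e+11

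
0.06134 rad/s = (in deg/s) 3.515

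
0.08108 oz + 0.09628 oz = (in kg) 0.005028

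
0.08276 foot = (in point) 71.5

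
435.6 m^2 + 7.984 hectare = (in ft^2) 8.641e+05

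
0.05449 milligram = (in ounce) 1.922e-06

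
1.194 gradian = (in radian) 0.01876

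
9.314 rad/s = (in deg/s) 533.7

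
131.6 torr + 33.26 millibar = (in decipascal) 2.087e+05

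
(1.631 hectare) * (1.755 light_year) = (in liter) 2.708e+23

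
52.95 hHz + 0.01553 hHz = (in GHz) 5.297e-06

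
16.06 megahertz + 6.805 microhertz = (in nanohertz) 1.606e+16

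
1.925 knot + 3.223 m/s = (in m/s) 4.213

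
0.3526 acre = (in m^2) 1427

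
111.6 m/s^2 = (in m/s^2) 111.6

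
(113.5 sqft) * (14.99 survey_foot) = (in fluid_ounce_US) 1.629e+06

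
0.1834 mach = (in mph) 139.7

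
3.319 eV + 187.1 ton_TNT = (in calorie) 1.871e+11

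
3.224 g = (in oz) 0.1137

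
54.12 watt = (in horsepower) 0.07258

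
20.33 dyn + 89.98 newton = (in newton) 89.98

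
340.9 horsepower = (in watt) 2.542e+05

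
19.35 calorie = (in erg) 8.096e+08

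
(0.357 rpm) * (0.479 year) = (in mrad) 5.647e+08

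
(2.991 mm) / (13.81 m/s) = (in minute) 3.61e-06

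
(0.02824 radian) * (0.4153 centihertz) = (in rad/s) 0.0001173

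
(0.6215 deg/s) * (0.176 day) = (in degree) 9451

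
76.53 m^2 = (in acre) 0.01891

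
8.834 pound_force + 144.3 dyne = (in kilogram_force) 4.007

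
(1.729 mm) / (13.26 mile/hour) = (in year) 9.249e-12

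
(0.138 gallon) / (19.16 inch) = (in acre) 2.652e-07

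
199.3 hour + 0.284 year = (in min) 1.612e+05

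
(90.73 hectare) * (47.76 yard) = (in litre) 3.962e+10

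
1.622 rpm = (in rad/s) 0.1699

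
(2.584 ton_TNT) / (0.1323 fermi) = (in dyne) 8.172e+30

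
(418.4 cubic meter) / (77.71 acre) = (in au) 8.893e-15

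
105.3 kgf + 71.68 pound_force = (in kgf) 137.8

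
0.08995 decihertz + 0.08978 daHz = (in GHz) 9.068e-10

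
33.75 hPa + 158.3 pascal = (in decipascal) 3.533e+04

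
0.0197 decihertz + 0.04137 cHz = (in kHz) 2.384e-06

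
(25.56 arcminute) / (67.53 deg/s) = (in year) 2e-10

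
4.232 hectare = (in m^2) 4.232e+04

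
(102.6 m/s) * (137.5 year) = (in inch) 1.752e+13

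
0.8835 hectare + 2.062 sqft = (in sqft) 9.51e+04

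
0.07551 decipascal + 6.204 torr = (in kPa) 0.8271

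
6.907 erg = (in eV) 4.311e+12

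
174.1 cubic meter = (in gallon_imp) 3.83e+04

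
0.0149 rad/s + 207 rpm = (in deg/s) 1243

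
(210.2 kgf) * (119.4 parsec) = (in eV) 4.74e+40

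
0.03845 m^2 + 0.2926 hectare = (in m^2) 2926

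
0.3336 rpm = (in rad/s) 0.03493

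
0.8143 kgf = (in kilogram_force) 0.8143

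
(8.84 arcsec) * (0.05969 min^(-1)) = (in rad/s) 4.264e-08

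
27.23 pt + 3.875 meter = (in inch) 152.9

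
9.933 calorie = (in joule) 41.56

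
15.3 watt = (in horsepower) 0.02052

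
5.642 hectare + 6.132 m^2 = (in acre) 13.94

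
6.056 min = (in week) 0.0006008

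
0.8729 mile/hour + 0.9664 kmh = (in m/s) 0.6587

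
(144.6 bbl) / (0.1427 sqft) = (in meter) 1734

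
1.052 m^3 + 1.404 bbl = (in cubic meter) 1.275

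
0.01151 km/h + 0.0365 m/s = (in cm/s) 3.97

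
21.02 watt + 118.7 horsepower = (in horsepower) 118.7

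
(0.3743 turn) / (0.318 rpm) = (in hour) 0.01962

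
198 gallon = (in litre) 749.5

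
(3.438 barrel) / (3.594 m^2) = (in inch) 5.988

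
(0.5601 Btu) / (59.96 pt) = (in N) 2.794e+04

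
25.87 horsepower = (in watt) 1.929e+04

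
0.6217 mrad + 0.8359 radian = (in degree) 47.93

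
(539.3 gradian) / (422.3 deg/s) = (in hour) 0.0003193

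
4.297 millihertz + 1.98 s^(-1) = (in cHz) 198.4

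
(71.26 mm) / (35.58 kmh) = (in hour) 2.003e-06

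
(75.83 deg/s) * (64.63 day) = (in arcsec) 1.524e+12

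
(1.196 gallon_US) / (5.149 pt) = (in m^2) 2.492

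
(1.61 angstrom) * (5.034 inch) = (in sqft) 2.216e-10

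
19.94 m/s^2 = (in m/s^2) 19.94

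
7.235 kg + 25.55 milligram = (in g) 7235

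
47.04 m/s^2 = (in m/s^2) 47.04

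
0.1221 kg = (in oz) 4.307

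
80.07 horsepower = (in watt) 5.971e+04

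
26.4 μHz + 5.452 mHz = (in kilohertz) 5.478e-06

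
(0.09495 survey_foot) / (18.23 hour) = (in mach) 1.295e-09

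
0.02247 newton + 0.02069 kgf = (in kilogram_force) 0.02298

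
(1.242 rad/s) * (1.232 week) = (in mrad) 9.254e+08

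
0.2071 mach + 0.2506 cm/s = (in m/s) 70.52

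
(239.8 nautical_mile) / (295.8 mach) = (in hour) 0.001225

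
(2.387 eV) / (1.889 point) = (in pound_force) 1.29e-16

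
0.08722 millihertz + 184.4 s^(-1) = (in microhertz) 1.844e+08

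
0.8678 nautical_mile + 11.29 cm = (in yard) 1758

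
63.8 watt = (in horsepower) 0.08556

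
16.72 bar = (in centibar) 1672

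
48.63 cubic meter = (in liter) 4.863e+04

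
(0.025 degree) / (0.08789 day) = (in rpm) 5.487e-07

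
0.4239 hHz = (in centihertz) 4239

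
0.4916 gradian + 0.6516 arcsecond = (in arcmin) 26.56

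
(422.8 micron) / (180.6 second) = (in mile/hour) 5.237e-06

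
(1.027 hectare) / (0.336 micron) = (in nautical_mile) 1.65e+07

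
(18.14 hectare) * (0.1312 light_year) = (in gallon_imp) 4.953e+22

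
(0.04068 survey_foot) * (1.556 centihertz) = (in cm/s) 0.01929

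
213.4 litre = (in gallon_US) 56.37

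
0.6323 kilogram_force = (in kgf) 0.6323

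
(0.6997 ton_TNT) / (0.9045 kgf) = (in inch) 1.299e+10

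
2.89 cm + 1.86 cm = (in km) 4.75e-05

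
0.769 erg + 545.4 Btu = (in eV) 3.592e+24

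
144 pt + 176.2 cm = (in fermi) 1.813e+15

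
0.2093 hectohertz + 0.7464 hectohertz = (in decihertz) 955.7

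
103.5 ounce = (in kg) 2.934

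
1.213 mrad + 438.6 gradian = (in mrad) 6891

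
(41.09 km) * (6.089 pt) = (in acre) 0.02181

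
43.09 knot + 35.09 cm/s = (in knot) 43.77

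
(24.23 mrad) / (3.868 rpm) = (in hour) 1.662e-05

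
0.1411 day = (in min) 203.2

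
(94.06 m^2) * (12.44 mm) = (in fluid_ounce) 3.957e+04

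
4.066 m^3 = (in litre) 4066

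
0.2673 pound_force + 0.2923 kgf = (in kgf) 0.4135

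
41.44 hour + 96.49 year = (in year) 96.49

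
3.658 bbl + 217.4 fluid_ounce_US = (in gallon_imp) 129.3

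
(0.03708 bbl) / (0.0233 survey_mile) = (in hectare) 1.572e-08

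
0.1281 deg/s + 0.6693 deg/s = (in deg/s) 0.7974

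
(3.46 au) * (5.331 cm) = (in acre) 6.819e+06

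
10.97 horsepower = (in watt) 8180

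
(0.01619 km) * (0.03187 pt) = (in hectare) 1.82e-08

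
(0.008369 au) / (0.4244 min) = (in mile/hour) 1.1e+08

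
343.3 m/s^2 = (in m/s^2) 343.3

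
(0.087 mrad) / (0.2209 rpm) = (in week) 6.218e-09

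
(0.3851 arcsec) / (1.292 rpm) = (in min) 2.3e-07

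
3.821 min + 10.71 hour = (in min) 646.4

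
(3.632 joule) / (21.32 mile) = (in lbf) 2.38e-05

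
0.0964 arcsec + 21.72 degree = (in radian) 0.3791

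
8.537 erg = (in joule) 8.537e-07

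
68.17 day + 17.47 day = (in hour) 2055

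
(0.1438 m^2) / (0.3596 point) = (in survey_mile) 0.7043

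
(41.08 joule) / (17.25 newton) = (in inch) 93.76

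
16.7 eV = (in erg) 2.676e-11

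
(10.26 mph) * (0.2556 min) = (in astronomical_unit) 4.702e-10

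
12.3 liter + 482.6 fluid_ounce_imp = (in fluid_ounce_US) 879.6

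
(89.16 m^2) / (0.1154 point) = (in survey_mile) 1361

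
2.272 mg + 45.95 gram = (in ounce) 1.621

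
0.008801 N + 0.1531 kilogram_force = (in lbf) 0.3395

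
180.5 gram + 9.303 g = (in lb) 0.4184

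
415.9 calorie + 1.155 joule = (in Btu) 1.65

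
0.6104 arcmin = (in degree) 0.01017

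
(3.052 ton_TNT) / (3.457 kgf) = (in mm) 3.767e+11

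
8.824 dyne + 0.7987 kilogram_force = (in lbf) 1.761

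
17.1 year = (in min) 8.988e+06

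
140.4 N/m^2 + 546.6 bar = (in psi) 7928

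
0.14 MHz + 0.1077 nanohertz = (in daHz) 1.4e+04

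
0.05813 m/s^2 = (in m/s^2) 0.05813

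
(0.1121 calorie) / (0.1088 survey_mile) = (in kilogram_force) 0.0002731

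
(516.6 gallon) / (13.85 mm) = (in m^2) 141.2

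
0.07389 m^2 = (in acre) 1.826e-05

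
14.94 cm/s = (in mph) 0.3342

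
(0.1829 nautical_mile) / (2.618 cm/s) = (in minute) 215.6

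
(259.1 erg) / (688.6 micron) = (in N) 0.03763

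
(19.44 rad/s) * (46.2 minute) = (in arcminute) 1.853e+08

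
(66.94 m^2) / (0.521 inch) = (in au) 3.381e-08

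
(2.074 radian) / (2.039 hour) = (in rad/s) 0.0002825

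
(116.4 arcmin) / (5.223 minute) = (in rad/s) 0.000108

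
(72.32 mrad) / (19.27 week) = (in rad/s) 6.205e-09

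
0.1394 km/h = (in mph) 0.08662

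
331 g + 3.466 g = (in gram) 334.5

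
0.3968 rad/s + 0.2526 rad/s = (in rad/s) 0.6494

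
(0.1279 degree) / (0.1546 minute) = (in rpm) 0.002298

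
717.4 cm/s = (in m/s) 7.174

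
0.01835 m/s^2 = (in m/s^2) 0.01835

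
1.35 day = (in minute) 1944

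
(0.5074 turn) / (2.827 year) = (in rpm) 3.415e-07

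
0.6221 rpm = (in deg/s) 3.733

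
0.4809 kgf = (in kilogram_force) 0.4809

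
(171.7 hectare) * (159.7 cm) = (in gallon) 7.244e+08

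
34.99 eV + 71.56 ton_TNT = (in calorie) 7.156e+10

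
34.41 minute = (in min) 34.41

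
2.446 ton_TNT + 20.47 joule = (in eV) 6.388e+28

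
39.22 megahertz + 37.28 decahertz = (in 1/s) 3.922e+07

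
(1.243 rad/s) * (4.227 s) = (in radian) 5.254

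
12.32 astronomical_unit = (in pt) 5.224e+15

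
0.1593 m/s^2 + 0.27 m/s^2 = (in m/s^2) 0.4293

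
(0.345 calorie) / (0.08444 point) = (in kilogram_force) 4941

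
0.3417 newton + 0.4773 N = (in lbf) 0.1841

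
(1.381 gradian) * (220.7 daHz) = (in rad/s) 47.88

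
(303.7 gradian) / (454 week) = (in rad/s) 1.737e-08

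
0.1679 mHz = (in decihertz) 0.001679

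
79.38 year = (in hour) 6.954e+05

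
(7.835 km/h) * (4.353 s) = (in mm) 9474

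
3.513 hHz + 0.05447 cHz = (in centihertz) 3.513e+04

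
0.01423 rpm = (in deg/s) 0.08538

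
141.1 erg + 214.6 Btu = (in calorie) 5.411e+04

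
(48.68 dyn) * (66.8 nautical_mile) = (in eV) 3.759e+20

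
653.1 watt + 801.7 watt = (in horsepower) 1.951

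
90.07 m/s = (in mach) 0.2645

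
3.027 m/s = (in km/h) 10.9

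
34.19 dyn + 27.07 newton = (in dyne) 2.707e+06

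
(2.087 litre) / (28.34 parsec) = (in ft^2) 2.569e-20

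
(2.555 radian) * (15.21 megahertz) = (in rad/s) 3.886e+07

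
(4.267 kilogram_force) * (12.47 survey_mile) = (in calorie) 2.007e+05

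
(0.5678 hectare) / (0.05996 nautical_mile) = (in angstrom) 5.113e+11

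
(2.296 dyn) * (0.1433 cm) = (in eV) 2.054e+11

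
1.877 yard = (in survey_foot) 5.631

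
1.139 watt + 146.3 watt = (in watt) 147.4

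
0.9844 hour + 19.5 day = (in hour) 469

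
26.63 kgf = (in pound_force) 58.71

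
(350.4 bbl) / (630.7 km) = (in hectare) 8.833e-09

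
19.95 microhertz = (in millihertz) 0.01995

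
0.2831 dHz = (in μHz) 2.831e+04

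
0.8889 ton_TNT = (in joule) 3.719e+09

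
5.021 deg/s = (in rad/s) 0.08763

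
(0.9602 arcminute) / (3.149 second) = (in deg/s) 0.005082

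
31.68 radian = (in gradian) 2017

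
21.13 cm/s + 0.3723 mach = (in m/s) 127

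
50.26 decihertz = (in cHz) 502.6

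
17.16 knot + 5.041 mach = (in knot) 3354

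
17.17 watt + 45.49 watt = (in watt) 62.66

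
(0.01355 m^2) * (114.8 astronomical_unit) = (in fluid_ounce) 7.869e+15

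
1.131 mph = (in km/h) 1.82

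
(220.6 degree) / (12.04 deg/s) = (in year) 5.81e-07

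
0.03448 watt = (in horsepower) 4.624e-05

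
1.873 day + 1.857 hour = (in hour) 46.81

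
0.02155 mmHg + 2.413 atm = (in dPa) 2.445e+06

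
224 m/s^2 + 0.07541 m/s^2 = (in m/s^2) 224.1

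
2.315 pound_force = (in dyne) 1.03e+06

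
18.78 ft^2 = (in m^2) 1.745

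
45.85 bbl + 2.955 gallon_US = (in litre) 7301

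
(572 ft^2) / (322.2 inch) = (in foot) 21.3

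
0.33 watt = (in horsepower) 0.0004425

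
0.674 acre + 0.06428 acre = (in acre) 0.7383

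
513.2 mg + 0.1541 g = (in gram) 0.6673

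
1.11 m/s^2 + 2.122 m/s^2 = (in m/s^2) 3.232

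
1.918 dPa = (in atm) 1.893e-06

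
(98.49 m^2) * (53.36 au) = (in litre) 7.862e+17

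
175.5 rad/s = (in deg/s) 1.006e+04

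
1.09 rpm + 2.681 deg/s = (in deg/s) 9.221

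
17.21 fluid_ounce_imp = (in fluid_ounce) 16.53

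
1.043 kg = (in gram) 1043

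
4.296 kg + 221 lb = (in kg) 104.5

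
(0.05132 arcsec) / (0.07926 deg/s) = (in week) 2.974e-10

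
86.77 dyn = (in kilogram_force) 8.848e-05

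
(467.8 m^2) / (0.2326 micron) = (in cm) 2.011e+11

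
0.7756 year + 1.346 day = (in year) 0.7793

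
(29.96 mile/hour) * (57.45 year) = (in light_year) 2.565e-06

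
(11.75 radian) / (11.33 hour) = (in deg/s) 0.01651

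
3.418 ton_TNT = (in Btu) 1.355e+07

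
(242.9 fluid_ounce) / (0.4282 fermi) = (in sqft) 1.806e+14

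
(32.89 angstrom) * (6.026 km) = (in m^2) 1.982e-05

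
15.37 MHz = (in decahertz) 1.537e+06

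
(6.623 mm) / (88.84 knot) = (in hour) 4.025e-08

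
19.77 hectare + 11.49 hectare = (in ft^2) 3.365e+06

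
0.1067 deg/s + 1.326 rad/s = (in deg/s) 76.08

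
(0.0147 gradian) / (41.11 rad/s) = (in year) 1.781e-13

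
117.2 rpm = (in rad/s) 12.27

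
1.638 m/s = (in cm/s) 163.8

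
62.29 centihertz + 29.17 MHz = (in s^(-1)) 2.917e+07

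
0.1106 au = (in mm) 1.655e+13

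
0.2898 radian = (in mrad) 289.8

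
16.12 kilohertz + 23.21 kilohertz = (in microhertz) 3.933e+10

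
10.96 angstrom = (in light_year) 1.158e-25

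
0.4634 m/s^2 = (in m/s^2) 0.4634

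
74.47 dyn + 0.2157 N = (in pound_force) 0.04866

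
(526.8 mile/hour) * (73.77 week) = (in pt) 2.978e+13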